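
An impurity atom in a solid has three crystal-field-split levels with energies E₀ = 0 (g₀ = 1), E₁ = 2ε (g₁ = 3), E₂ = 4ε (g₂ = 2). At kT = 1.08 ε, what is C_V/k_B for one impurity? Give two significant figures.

1.0

Eᵢ/kT = 0, 1.852, 3.704.
Z = Σ gᵢe^(−Eᵢ/kT) = 1·e^(−0) + 3·e^(−1.852) + 2·e^(−3.704) = 1.000 + 0.4708 + 0.04925 = 1.520.
⟨E⟩ = 0.7491 ε, ⟨E²⟩ = 1.757 ε².
C_V/k_B = (⟨E²⟩ − ⟨E⟩²)/(kT)² = (1.757 − 0.5612)/1.166 = 1.0.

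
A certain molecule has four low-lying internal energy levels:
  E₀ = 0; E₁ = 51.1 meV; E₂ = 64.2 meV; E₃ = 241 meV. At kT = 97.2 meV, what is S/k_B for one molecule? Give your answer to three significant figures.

1.18

Eᵢ/kT = 0, 0.52572, 0.66049, 2.4794.
Z = Σ e^(−Eᵢ/kT) = e^(−0) + e^(−0.52572) + e^(−0.66049) + e^(−2.4794) = 1.0000 + 0.59113 + 0.51660 + 0.083793 = 2.1915.
⟨E⟩ = Σ EᵢPᵢ = 38.132 meV.
S/k_B = ln Z + ⟨E⟩/kT = ln(2.1915) + 38.132/97.2 = 0.78459 + 0.39230 = 1.18.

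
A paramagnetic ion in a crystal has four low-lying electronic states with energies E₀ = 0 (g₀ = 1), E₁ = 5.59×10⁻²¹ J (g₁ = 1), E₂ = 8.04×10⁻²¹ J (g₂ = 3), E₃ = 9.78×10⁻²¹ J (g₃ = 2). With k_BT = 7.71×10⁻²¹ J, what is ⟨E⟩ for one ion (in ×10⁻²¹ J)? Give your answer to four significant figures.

Eᵢ/kT = 0, 0.725032, 1.04280, 1.26848.
Z = Σ gᵢe^(−Eᵢ/kT) = 1·e^(−0) + 1·e^(−0.725032) + 3·e^(−1.04280) + 2·e^(−1.26848) = 1.00000 + 0.484309 + 1.05740 + 0.562518 = 3.10423.
⟨E⟩ = Σ Eᵢ gᵢe^(−Eᵢ/kT) / Z = (0·1.00000 + 5.59·0.484309 + 8.04·1.05740 + 9.78·0.562518) / 3.10423 = 5.383 ×10⁻²¹ J.

5.383 ×10⁻²¹ J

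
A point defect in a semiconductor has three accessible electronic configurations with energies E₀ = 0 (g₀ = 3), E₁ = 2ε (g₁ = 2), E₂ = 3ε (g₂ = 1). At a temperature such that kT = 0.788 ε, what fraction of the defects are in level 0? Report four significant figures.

0.9433

Eᵢ/kT = 0, 2.53807, 3.80711.
Z = Σ gᵢe^(−Eᵢ/kT) = 3·e^(−0) + 2·e^(−2.53807) + 1·e^(−3.80711) = 3.00000 + 0.158038 + 0.0222123 = 3.18025.
P₀ = g₀ e^(−E₀/kT) / Z = 3.00000/3.18025 = 0.9433.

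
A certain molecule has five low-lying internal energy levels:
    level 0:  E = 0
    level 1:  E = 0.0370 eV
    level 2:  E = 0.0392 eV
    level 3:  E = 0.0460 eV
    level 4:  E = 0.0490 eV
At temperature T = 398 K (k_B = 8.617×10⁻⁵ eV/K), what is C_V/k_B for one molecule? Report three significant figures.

0.385

k_BT = 8.617×10⁻⁵ × 398 K = 0.034296 eV.
Eᵢ/kT = 0, 1.0788, 1.1430, 1.3413, 1.4287.
Z = Σ e^(−Eᵢ/kT) = e^(−0) + e^(−1.0788) + e^(−1.1430) + e^(−1.3413) + e^(−1.4287) = 1.0000 + 0.34000 + 0.31886 + 0.26151 + 0.23962 = 2.1600.
⟨E⟩ = 0.022616 eV, ⟨E²⟩ = 0.00096487 eV².
C_V/k_B = (⟨E²⟩ − ⟨E⟩²)/(kT)² = (0.00096487 − 0.00051148)/0.0011762 = 0.385.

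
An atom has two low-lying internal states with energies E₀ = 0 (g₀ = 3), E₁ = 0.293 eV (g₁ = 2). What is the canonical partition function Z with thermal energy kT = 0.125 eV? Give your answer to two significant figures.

Eᵢ/kT = 0, 2.344.
Z = Σ gᵢe^(−Eᵢ/kT) = 3·e^(−0) + 2·e^(−2.344) = 3.000 + 0.1919 = 3.192.

Z = 3.2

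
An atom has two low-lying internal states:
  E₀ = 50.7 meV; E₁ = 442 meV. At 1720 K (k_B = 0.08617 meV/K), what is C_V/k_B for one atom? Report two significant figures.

0.43

k_BT = 0.08617 × 1720 K = 148.2 meV.
Eᵢ/kT = 0.3421, 2.982.
Z = Σ e^(−Eᵢ/kT) = e^(−0.3421) + e^(−2.982) = 0.7103 + 0.05069 = 0.7610.
⟨E⟩ = 76.76 meV, ⟨E²⟩ = 15410 meV².
C_V/k_B = (⟨E²⟩ − ⟨E⟩²)/(kT)² = (15410 − 5892)/21960 = 0.43.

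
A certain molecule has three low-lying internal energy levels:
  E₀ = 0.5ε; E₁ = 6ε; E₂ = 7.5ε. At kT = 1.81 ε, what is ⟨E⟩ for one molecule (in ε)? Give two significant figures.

0.88 ε

Eᵢ/kT = 0.2762, 3.315, 4.144.
Z = Σ e^(−Eᵢ/kT) = e^(−0.2762) + e^(−3.315) + e^(−4.144) = 0.7587 + 0.03633 + 0.01586 = 0.8109.
⟨E⟩ = Σ Eᵢ e^(−Eᵢ/kT) / Z = (0.5·0.7587 + 6·0.03633 + 7.5·0.01586) / 0.8109 = 0.88 ε.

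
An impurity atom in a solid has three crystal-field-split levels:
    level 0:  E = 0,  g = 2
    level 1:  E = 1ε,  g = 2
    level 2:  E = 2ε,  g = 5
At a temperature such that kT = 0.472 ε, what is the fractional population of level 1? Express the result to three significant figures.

0.104

Eᵢ/kT = 0, 2.1186, 4.2373.
Z = Σ gᵢe^(−Eᵢ/kT) = 2·e^(−0) + 2·e^(−2.1186) + 5·e^(−4.2373) = 2.0000 + 0.24040 + 0.072233 = 2.3126.
P₁ = g₁ e^(−E₁/kT) / Z = 0.24040/2.3126 = 0.104.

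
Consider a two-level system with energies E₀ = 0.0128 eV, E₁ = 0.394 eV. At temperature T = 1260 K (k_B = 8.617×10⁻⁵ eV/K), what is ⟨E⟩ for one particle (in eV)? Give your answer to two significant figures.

0.024 eV

k_BT = 8.617×10⁻⁵ × 1260 K = 0.1086 eV.
Eᵢ/kT = 0.1179, 3.628.
Z = Σ e^(−Eᵢ/kT) = e^(−0.1179) + e^(−3.628) = 0.8888 + 0.02657 = 0.9154.
⟨E⟩ = Σ Eᵢ e^(−Eᵢ/kT) / Z = (0.0128·0.8888 + 0.394·0.02657) / 0.9154 = 0.024 eV.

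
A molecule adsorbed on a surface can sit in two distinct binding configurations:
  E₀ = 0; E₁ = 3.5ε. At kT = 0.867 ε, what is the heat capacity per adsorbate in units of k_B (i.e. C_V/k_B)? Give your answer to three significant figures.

0.278

Eᵢ/kT = 0, 4.0369.
Z = Σ e^(−Eᵢ/kT) = e^(−0) + e^(−4.0369) = 1.0000 + 0.017652 = 1.0177.
⟨E⟩ = 0.060707 ε, ⟨E²⟩ = 0.21248 ε².
C_V/k_B = (⟨E²⟩ − ⟨E⟩²)/(kT)² = (0.21248 − 0.0036853)/0.75169 = 0.278.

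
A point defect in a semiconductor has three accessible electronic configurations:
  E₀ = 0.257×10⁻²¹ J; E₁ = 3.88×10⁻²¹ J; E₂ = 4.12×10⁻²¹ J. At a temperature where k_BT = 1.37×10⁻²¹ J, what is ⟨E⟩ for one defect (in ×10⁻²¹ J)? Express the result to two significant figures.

Eᵢ/kT = 0.1876, 2.832, 3.007.
Z = Σ e^(−Eᵢ/kT) = e^(−0.1876) + e^(−2.832) + e^(−3.007) = 0.8289 + 0.05889 + 0.04944 = 0.9372.
⟨E⟩ = Σ Eᵢ e^(−Eᵢ/kT) / Z = (0.257·0.8289 + 3.88·0.05889 + 4.12·0.04944) / 0.9372 = 0.69 ×10⁻²¹ J.

0.69 ×10⁻²¹ J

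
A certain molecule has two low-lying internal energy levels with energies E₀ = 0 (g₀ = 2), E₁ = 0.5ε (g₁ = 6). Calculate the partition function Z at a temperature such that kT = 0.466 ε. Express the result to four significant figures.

Eᵢ/kT = 0, 1.07296.
Z = Σ gᵢe^(−Eᵢ/kT) = 2·e^(−0) + 6·e^(−1.07296) = 2.00000 + 2.05197 = 4.05197.

Z = 4.052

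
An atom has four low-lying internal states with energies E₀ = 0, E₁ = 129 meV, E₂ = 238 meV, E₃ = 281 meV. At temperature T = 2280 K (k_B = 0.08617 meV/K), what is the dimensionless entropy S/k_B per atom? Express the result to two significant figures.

k_BT = 0.08617 × 2280 K = 196.5 meV.
Eᵢ/kT = 0, 0.6565, 1.211, 1.430.
Z = Σ e^(−Eᵢ/kT) = e^(−0) + e^(−0.6565) + e^(−1.211) + e^(−1.430) = 1.000 + 0.5187 + 0.2979 + 0.2393 = 2.056.
⟨E⟩ = Σ EᵢPᵢ = 99.74 meV.
S/k_B = ln Z + ⟨E⟩/kT = ln(2.056) + 99.74/196.5 = 0.7208 + 0.5076 = 1.2.

1.2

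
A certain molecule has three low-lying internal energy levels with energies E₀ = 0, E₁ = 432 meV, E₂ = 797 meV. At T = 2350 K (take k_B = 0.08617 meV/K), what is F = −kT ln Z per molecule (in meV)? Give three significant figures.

k_BT = 0.08617 × 2350 K = 202.50 meV.
Eᵢ/kT = 0, 2.1333, 3.9358.
Z = Σ e^(−Eᵢ/kT) = e^(−0) + e^(−2.1333) + e^(−3.9358) = 1.0000 + 0.11845 + 0.019530 = 1.1380.
F = −kT ln Z = −202.50 × ln(1.1380) = −202.50 × 0.12927 = -26.2 meV.

-26.2 meV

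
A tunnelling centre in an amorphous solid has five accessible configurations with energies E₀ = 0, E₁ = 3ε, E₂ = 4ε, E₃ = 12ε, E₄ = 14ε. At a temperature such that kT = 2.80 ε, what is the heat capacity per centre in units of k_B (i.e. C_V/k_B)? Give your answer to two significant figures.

Eᵢ/kT = 0, 1.071, 1.429, 4.286, 5.000.
Z = Σ e^(−Eᵢ/kT) = e^(−0) + e^(−1.071) + e^(−1.429) + e^(−4.286) + e^(−5.000) = 1.000 + 0.3427 + 0.2395 + 0.01376 + 0.006738 = 1.603.
⟨E⟩ = 1.401 ε, ⟨E²⟩ = 6.375 ε².
C_V/k_B = (⟨E²⟩ − ⟨E⟩²)/(kT)² = (6.375 − 1.963)/7.840 = 0.56.

0.56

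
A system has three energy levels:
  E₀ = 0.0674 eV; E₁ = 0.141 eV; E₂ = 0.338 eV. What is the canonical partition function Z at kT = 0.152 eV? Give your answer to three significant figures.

Z = 1.15

Eᵢ/kT = 0.44342, 0.92763, 2.2237.
Z = Σ e^(−Eᵢ/kT) = e^(−0.44342) + e^(−0.92763) + e^(−2.2237) = 0.64184 + 0.39549 + 0.10821 = 1.1455.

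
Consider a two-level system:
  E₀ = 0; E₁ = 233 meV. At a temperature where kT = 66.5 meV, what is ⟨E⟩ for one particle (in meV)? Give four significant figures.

6.805 meV

Eᵢ/kT = 0, 3.50376.
Z = Σ e^(−Eᵢ/kT) = e^(−0) + e^(−3.50376) = 1.00000 + 0.0300841 = 1.03008.
⟨E⟩ = Σ Eᵢ e^(−Eᵢ/kT) / Z = (0·1.00000 + 233·0.0300841) / 1.03008 = 6.805 meV.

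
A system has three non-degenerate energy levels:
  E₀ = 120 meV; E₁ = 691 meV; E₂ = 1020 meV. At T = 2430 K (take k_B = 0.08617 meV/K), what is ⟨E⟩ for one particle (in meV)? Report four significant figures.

k_BT = 0.08617 × 2430 K = 209.393 meV.
Eᵢ/kT = 0.573085, 3.30001, 4.87122.
Z = Σ e^(−Eᵢ/kT) = e^(−0.573085) + e^(−3.30001) + e^(−4.87122) = 0.563783 + 0.0368828 + 0.00766401 = 0.608330.
⟨E⟩ = Σ Eᵢ e^(−Eᵢ/kT) / Z = (120·0.563783 + 691·0.0368828 + 1020·0.00766401) / 0.608330 = 166.0 meV.

166.0 meV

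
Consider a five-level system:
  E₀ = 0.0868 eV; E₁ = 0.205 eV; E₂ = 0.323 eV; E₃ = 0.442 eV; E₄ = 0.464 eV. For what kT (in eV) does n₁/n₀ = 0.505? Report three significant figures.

n₁/n₀ = exp[−(E₁−E₀)/kT] = 0.505.
⇒ (E₁−E₀)/kT = ln(1/0.505) = ln(1.9802) = 0.68320.
kT = 0.1182 eV / 0.68320 = 0.173 eV.

0.173 eV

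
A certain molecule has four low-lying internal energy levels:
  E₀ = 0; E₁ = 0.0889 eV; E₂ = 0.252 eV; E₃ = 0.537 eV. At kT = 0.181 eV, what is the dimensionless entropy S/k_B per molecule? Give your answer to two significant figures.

1.1

Eᵢ/kT = 0, 0.4912, 1.392, 2.967.
Z = Σ e^(−Eᵢ/kT) = e^(−0) + e^(−0.4912) + e^(−1.392) + e^(−2.967) = 1.000 + 0.6119 + 0.2486 + 0.05146 = 1.912.
⟨E⟩ = Σ EᵢPᵢ = 0.07567 eV.
S/k_B = ln Z + ⟨E⟩/kT = ln(1.912) + 0.07567/0.181 = 0.6481 + 0.4181 = 1.1.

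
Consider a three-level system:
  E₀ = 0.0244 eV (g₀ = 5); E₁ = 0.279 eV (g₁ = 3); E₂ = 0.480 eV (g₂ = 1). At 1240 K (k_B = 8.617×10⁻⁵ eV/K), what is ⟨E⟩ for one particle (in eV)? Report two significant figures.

0.039 eV

k_BT = 8.617×10⁻⁵ × 1240 K = 0.1069 eV.
Eᵢ/kT = 0.2283, 2.610, 4.490.
Z = Σ gᵢe^(−Eᵢ/kT) = 5·e^(−0.2283) + 3·e^(−2.610) + 1·e^(−4.490) = 3.979 + 0.2206 + 0.01122 = 4.211.
⟨E⟩ = Σ Eᵢ gᵢe^(−Eᵢ/kT) / Z = (0.0244·3.979 + 0.279·0.2206 + 0.480·0.01122) / 4.211 = 0.039 eV.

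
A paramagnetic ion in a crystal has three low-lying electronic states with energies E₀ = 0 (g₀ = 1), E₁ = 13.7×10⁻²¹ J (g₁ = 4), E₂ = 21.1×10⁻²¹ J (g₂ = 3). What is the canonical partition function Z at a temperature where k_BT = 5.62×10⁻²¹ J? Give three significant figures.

Z = 1.42

Eᵢ/kT = 0, 2.4377, 3.7544.
Z = Σ gᵢe^(−Eᵢ/kT) = 1·e^(−0) + 4·e^(−2.4377) + 3·e^(−3.7544) = 1.0000 + 0.34945 + 0.070243 = 1.4197.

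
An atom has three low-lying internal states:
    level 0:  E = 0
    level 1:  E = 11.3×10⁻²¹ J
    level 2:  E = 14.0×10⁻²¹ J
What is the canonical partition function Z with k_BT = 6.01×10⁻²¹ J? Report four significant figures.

Eᵢ/kT = 0, 1.88020, 2.32945.
Z = Σ e^(−Eᵢ/kT) = e^(−0) + e^(−1.88020) + e^(−2.32945) = 1.00000 + 0.152560 + 0.0973493 = 1.24991.

Z = 1.250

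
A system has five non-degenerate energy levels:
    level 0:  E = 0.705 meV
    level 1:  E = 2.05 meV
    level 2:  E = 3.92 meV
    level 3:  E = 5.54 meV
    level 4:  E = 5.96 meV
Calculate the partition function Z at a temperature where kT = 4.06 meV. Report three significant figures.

Eᵢ/kT = 0.17365, 0.50493, 0.96552, 1.3645, 1.4680.
Z = Σ e^(−Eᵢ/kT) = e^(−0.17365) + e^(−0.50493) + e^(−0.96552) + e^(−1.3645) + e^(−1.4680) = 0.84059 + 0.60355 + 0.38079 + 0.25551 + 0.23039 = 2.3108.

Z = 2.31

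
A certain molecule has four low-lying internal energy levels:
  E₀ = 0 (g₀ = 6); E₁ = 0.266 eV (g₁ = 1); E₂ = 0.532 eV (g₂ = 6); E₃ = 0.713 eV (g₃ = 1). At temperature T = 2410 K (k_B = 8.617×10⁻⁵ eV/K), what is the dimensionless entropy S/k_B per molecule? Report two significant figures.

k_BT = 8.617×10⁻⁵ × 2410 K = 0.2077 eV.
Eᵢ/kT = 0, 1.281, 2.561, 3.433.
Z = Σ gᵢe^(−Eᵢ/kT) = 6·e^(−0) + 1·e^(−1.281) + 6·e^(−2.561) + 1·e^(−3.433) = 6.000 + 0.2778 + 0.4634 + 0.03229 = 6.773.
⟨E⟩ = Σ EᵢPᵢ = 0.05071 eV.
S/k_B = ln Z + ⟨E⟩/kT = ln(6.773) + 0.05071/0.2077 = 1.913 + 0.2442 = 2.2.

2.2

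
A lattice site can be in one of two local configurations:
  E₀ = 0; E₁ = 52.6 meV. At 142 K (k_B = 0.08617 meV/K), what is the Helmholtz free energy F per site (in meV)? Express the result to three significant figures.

-0.165 meV

k_BT = 0.08617 × 142 K = 12.236 meV.
Eᵢ/kT = 0, 4.2988.
Z = Σ e^(−Eᵢ/kT) = e^(−0) + e^(−4.2988) = 1.0000 + 0.013585 = 1.0136.
F = −kT ln Z = −12.236 × ln(1.0136) = −12.236 × 0.013508 = -0.165 meV.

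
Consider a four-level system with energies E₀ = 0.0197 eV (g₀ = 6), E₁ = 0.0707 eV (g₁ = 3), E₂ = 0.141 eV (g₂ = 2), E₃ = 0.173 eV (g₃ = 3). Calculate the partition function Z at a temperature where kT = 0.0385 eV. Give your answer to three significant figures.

Z = 4.16

Eᵢ/kT = 0.51169, 1.8364, 3.6623, 4.4935.
Z = Σ gᵢe^(−Eᵢ/kT) = 6·e^(−0.51169) + 3·e^(−1.8364) + 2·e^(−3.6623) + 3·e^(−4.4935) = 3.5969 + 0.47817 + 0.051347 + 0.033544 = 4.1600.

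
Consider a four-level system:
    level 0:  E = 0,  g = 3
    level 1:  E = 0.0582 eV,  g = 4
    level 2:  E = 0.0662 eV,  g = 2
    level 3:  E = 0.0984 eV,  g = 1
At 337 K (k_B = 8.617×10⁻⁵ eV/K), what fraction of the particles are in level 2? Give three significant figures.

k_BT = 8.617×10⁻⁵ × 337 K = 0.029039 eV.
Eᵢ/kT = 0, 2.0042, 2.2797, 3.3885.
Z = Σ gᵢe^(−Eᵢ/kT) = 3·e^(−0) + 4·e^(−2.0042) + 2·e^(−2.2797) + 1·e^(−3.3885) = 3.0000 + 0.53907 + 0.20463 + 0.033759 = 3.7775.
P₂ = g₂ e^(−E₂/kT) / Z = 0.20463/3.7775 = 0.0542.

0.0542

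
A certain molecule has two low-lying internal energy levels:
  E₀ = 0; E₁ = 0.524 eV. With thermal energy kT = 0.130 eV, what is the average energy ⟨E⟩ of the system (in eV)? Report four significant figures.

0.009144 eV

Eᵢ/kT = 0, 4.03077.
Z = Σ e^(−Eᵢ/kT) = e^(−0) + e^(−4.03077) = 1.00000 + 0.0177606 = 1.01776.
⟨E⟩ = Σ Eᵢ e^(−Eᵢ/kT) / Z = (0·1.00000 + 0.524·0.0177606) / 1.01776 = 0.009144 eV.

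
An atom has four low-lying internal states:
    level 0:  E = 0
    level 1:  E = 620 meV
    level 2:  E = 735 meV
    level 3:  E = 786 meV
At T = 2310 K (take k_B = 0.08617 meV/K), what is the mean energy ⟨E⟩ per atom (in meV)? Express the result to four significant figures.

56.02 meV

k_BT = 0.08617 × 2310 K = 199.053 meV.
Eᵢ/kT = 0, 3.11475, 3.69248, 3.94870.
Z = Σ e^(−Eᵢ/kT) = e^(−0) + e^(−3.11475) + e^(−3.69248) + e^(−3.94870) = 1.00000 + 0.0443896 + 0.0249101 + 0.0192797 = 1.08858.
⟨E⟩ = Σ Eᵢ e^(−Eᵢ/kT) / Z = (0·1.00000 + 620·0.0443896 + 735·0.0249101 + 786·0.0192797) / 1.08858 = 56.02 meV.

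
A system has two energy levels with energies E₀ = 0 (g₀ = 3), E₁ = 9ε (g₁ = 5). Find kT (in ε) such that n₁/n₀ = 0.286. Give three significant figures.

5.11 ε

n₁/n₀ = (g₁/g₀) exp[−(E₁−E₀)/kT] = 0.286.
⇒ (E₁−E₀)/kT = ln((5/3)/0.286) = ln(5.8275) = 1.7626.
kT = 9ε / 1.7626 = 5.11 ε.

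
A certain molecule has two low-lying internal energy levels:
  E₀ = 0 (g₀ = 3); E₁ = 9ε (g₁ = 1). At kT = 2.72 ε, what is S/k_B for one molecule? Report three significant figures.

1.15

Eᵢ/kT = 0, 3.3088.
Z = Σ gᵢe^(−Eᵢ/kT) = 3·e^(−0) + 1·e^(−3.3088) = 3.0000 + 0.036560 = 3.0366.
⟨E⟩ = Σ EᵢPᵢ = 0.10836 ε.
S/k_B = ln Z + ⟨E⟩/kT = ln(3.0366) + 0.10836/2.72 = 1.1107 + 0.039838 = 1.15.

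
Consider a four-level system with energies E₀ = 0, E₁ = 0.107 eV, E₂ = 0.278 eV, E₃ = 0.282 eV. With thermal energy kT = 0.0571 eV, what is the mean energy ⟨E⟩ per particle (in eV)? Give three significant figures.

0.0176 eV

Eᵢ/kT = 0, 1.8739, 4.8687, 4.9387.
Z = Σ e^(−Eᵢ/kT) = e^(−0) + e^(−1.8739) + e^(−4.8687) + e^(−4.9387) = 1.0000 + 0.15352 + 0.0076833 + 0.0071639 = 1.1684.
⟨E⟩ = Σ Eᵢ e^(−Eᵢ/kT) / Z = (0·1.0000 + 0.107·0.15352 + 0.278·0.0076833 + 0.282·0.0071639) / 1.1684 = 0.0176 eV.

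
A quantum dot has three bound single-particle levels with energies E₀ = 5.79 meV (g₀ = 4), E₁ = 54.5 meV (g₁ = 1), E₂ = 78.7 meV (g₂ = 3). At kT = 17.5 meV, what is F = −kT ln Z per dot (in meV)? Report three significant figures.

Eᵢ/kT = 0.33086, 3.1143, 4.4971.
Z = Σ gᵢe^(−Eᵢ/kT) = 4·e^(−0.33086) + 1·e^(−3.1143) + 3·e^(−4.4971) = 2.8732 + 0.044410 + 0.033424 = 2.9510.
F = −kT ln Z = −17.5 × ln(2.9510) = −17.5 × 1.0821 = -18.9 meV.

-18.9 meV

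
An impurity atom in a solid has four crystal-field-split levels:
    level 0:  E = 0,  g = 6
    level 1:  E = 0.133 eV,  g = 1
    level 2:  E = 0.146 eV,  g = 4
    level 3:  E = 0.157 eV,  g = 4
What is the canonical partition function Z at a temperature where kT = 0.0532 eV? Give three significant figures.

Eᵢ/kT = 0, 2.5000, 2.7444, 2.9511.
Z = Σ gᵢe^(−Eᵢ/kT) = 6·e^(−0) + 1·e^(−2.5000) + 4·e^(−2.7444) + 4·e^(−2.9511) = 6.0000 + 0.082085 + 0.25715 + 0.20913 = 6.5484.

Z = 6.55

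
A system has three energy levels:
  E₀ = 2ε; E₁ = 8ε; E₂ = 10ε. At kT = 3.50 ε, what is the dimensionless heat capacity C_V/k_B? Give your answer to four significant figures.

Eᵢ/kT = 0.571429, 2.28571, 2.85714.
Z = Σ e^(−Eᵢ/kT) = e^(−0.571429) + e^(−2.28571) + e^(−2.85714) = 0.564718 + 0.101702 + 0.0574328 = 0.723853.
⟨E⟩ = 3.47775 ε, ⟨E²⟩ = 20.0470 ε².
C_V/k_B = (⟨E²⟩ − ⟨E⟩²)/(kT)² = (20.0470 − 12.0947)/12.2500 = 0.6492.

0.6492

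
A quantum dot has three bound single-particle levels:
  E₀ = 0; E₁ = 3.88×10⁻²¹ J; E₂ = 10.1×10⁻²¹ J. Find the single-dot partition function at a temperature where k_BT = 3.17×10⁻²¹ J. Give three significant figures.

Z = 1.34

Eᵢ/kT = 0, 1.2240, 3.1861.
Z = Σ e^(−Eᵢ/kT) = e^(−0) + e^(−1.2240) + e^(−3.1861) = 1.0000 + 0.29405 + 0.041333 = 1.3354.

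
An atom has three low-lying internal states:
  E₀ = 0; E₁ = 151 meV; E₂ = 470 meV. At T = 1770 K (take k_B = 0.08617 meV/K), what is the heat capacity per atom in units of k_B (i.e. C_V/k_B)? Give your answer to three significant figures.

k_BT = 0.08617 × 1770 K = 152.52 meV.
Eᵢ/kT = 0, 0.99003, 3.0816.
Z = Σ e^(−Eᵢ/kT) = e^(−0) + e^(−0.99003) + e^(−3.0816) = 1.0000 + 0.37157 + 0.045886 = 1.4175.
⟨E⟩ = 54.796 meV, ⟨E²⟩ = 13128 meV².
C_V/k_B = (⟨E²⟩ − ⟨E⟩²)/(kT)² = (13128 − 3002.6)/23262 = 0.435.

0.435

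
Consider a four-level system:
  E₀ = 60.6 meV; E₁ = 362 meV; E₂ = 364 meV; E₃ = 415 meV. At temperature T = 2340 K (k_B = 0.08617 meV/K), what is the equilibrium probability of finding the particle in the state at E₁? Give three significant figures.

k_BT = 0.08617 × 2340 K = 201.64 meV.
Eᵢ/kT = 0.30054, 1.7953, 1.8052, 2.0581.
Z = Σ e^(−Eᵢ/kT) = e^(−0.30054) + e^(−1.7953) + e^(−1.8052) + e^(−2.0581) = 0.74042 + 0.16608 + 0.16444 + 0.12770 = 1.1986.
P₁ = e^(−E₁/kT) / Z = 0.16608/1.1986 = 0.139.

0.139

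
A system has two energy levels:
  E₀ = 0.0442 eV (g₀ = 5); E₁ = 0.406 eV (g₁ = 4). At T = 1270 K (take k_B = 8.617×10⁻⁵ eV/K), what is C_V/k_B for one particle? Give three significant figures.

k_BT = 8.617×10⁻⁵ × 1270 K = 0.10944 eV.
Eᵢ/kT = 0.40387, 3.7098.
Z = Σ gᵢe^(−Eᵢ/kT) = 5·e^(−0.40387) + 4·e^(−3.7098) = 3.3387 + 0.097930 = 3.4366.
⟨E⟩ = 0.054510 eV, ⟨E²⟩ = 0.0065952 eV².
C_V/k_B = (⟨E²⟩ − ⟨E⟩²)/(kT)² = (0.0065952 − 0.0029713)/0.011977 = 0.303.

0.303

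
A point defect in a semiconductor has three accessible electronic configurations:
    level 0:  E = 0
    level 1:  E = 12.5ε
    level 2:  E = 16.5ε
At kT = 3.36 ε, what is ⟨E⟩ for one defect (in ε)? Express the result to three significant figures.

0.411 ε

Eᵢ/kT = 0, 3.7202, 4.9107.
Z = Σ e^(−Eᵢ/kT) = e^(−0) + e^(−3.7202) + e^(−4.9107) = 1.0000 + 0.024229 + 0.0073673 = 1.0316.
⟨E⟩ = Σ Eᵢ e^(−Eᵢ/kT) / Z = (0·1.0000 + 12.5·0.024229 + 16.5·0.0073673) / 1.0316 = 0.411 ε.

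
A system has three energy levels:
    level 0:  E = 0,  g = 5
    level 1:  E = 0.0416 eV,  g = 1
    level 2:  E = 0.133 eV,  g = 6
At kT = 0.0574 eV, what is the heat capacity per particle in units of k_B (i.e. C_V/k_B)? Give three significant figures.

Eᵢ/kT = 0, 0.72474, 2.3171.
Z = Σ gᵢe^(−Eᵢ/kT) = 5·e^(−0) + 1·e^(−0.72474) + 6·e^(−2.3171) = 5.0000 + 0.48445 + 0.59135 = 6.0758.
⟨E⟩ = 0.016262 eV, ⟨E²⟩ = 0.0018596 eV².
C_V/k_B = (⟨E²⟩ − ⟨E⟩²)/(kT)² = (0.0018596 − 0.00026445)/0.0032948 = 0.484.

0.484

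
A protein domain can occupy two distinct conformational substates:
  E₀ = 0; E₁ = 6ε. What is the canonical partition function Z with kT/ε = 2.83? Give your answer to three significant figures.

Eᵢ/kT = 0, 2.1201.
Z = Σ e^(−Eᵢ/kT) = e^(−0) + e^(−2.1201) = 1.0000 + 0.12002 = 1.1200.

Z = 1.12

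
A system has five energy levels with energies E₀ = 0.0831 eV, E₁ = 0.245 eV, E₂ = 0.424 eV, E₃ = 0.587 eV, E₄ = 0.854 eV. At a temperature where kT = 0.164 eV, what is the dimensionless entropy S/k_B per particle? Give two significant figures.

0.96

Eᵢ/kT = 0.5067, 1.494, 2.585, 3.579, 5.207.
Z = Σ e^(−Eᵢ/kT) = e^(−0.5067) + e^(−1.494) + e^(−2.585) + e^(−3.579) + e^(−5.207) = 0.6025 + 0.2245 + 0.07540 + 0.02790 + 0.005478 = 0.9358.
⟨E⟩ = Σ EᵢPᵢ = 0.1689 eV.
S/k_B = ln Z + ⟨E⟩/kT = ln(0.9358) + 0.1689/0.164 = -0.06635 + 1.030 = 0.96.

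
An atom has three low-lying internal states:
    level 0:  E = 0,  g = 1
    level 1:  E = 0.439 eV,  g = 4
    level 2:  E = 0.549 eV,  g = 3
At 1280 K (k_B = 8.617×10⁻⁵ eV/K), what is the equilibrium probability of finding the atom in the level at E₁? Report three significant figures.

k_BT = 8.617×10⁻⁵ × 1280 K = 0.11030 eV.
Eᵢ/kT = 0, 3.9801, 4.9773.
Z = Σ gᵢe^(−Eᵢ/kT) = 1·e^(−0) + 4·e^(−3.9801) + 3·e^(−4.9773) = 1.0000 + 0.074735 + 0.020678 = 1.0954.
P₁ = g₁ e^(−E₁/kT) / Z = 0.074735/1.0954 = 0.0682.

0.0682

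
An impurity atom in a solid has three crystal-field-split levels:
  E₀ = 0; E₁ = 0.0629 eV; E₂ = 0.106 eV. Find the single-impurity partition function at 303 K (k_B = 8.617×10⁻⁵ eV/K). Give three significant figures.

Z = 1.11

k_BT = 8.617×10⁻⁵ × 303 K = 0.026110 eV.
Eᵢ/kT = 0, 2.4090, 4.0597.
Z = Σ e^(−Eᵢ/kT) = e^(−0) + e^(−2.4090) + e^(−4.0597) = 1.0000 + 0.089905 + 0.017254 = 1.1072.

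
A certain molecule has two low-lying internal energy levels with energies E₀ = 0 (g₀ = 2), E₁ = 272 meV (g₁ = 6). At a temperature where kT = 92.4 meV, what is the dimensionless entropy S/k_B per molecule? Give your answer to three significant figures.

1.24

Eᵢ/kT = 0, 2.9437.
Z = Σ gᵢe^(−Eᵢ/kT) = 2·e^(−0) + 6·e^(−2.9437) = 2.0000 + 0.31602 = 2.3160.
⟨E⟩ = Σ EᵢPᵢ = 37.115 meV.
S/k_B = ln Z + ⟨E⟩/kT = ln(2.3160) + 37.115/92.4 = 0.83984 + 0.40168 = 1.24.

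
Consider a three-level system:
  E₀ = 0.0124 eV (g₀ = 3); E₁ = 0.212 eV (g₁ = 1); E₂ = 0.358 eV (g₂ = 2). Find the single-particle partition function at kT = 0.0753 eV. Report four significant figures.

Eᵢ/kT = 0.164675, 2.81541, 4.75432.
Z = Σ gᵢe^(−Eᵢ/kT) = 3·e^(−0.164675) + 1·e^(−2.81541) + 2·e^(−4.75432) = 2.54451 + 0.0598802 + 0.0172288 = 2.62162.

Z = 2.622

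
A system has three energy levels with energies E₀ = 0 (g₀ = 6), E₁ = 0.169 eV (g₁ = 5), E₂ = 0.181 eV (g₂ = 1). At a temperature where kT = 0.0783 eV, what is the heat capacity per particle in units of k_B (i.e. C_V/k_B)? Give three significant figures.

Eᵢ/kT = 0, 2.1584, 2.3116.
Z = Σ gᵢe^(−Eᵢ/kT) = 6·e^(−0) + 5·e^(−2.1584) + 1·e^(−2.3116) = 6.0000 + 0.57755 + 0.099103 = 6.6767.
⟨E⟩ = 0.017305 eV, ⟨E²⟩ = 0.0029569 eV².
C_V/k_B = (⟨E²⟩ − ⟨E⟩²)/(kT)² = (0.0029569 − 0.00029946)/0.0061309 = 0.433.

0.433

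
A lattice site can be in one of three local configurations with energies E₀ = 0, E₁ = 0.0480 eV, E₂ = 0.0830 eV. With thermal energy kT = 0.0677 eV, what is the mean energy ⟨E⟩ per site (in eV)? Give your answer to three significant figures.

0.0269 eV

Eᵢ/kT = 0, 0.70901, 1.2260.
Z = Σ e^(−Eᵢ/kT) = e^(−0) + e^(−0.70901) + e^(−1.2260) = 1.0000 + 0.49213 + 0.29346 = 1.7856.
⟨E⟩ = Σ Eᵢ e^(−Eᵢ/kT) / Z = (0·1.0000 + 0.0480·0.49213 + 0.0830·0.29346) / 1.7856 = 0.0269 eV.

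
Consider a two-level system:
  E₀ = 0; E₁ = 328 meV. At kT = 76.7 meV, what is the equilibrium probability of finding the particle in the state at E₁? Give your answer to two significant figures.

0.014

Eᵢ/kT = 0, 4.276.
Z = Σ e^(−Eᵢ/kT) = e^(−0) + e^(−4.276) = 1.000 + 0.01390 = 1.014.
P₁ = e^(−E₁/kT) / Z = 0.01390/1.014 = 0.014.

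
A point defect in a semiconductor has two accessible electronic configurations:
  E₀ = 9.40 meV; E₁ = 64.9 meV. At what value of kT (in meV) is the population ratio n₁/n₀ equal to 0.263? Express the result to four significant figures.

n₁/n₀ = exp[−(E₁−E₀)/kT] = 0.263.
⇒ (E₁−E₀)/kT = ln(1/0.263) = ln(3.80228) = 1.33560.
kT = 55.50 meV / 1.33560 = 41.55 meV.

41.55 meV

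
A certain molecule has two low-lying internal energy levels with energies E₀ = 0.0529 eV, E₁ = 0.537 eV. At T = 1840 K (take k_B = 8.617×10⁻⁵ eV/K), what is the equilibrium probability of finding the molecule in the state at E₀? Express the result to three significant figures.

0.955

k_BT = 8.617×10⁻⁵ × 1840 K = 0.15855 eV.
Eᵢ/kT = 0.33365, 3.3869.
Z = Σ e^(−Eᵢ/kT) = e^(−0.33365) + e^(−3.3869) = 0.71630 + 0.033813 = 0.75011.
P₀ = e^(−E₀/kT) / Z = 0.71630/0.75011 = 0.955.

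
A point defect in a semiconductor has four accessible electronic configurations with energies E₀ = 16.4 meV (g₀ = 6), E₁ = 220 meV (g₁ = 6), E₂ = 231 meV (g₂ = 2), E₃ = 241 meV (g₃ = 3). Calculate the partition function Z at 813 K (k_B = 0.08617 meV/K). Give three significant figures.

Z = 5.18

k_BT = 0.08617 × 813 K = 70.056 meV.
Eᵢ/kT = 0.23410, 3.1403, 3.2974, 3.4401.
Z = Σ gᵢe^(−Eᵢ/kT) = 6·e^(−0.23410) + 6·e^(−3.1403) + 2·e^(−3.2974) + 3·e^(−3.4401) = 4.7477 + 0.25962 + 0.073958 + 0.096184 = 5.1775.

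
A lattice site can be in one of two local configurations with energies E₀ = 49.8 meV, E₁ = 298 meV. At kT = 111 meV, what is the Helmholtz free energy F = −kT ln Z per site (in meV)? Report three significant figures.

Eᵢ/kT = 0.44865, 2.6847.
Z = Σ e^(−Eᵢ/kT) = e^(−0.44865) + e^(−2.6847) = 0.63849 + 0.068242 = 0.70673.
F = −kT ln Z = −111 × ln(0.70673) = −111 × -0.34711 = 38.5 meV.

38.5 meV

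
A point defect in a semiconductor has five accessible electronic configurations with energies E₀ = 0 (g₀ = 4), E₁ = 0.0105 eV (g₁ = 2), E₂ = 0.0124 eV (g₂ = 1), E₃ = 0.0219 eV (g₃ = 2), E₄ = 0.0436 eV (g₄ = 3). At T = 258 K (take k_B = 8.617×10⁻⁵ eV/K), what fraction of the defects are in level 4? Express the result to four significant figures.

0.06040

k_BT = 8.617×10⁻⁵ × 258 K = 0.0222319 eV.
Eᵢ/kT = 0, 0.472294, 0.557757, 0.985071, 1.96115.
Z = Σ gᵢe^(−Eᵢ/kT) = 4·e^(−0) + 2·e^(−0.472294) + 1·e^(−0.557757) + 2·e^(−0.985071) + 3·e^(−1.96115) = 4.00000 + 1.24714 + 0.572492 + 0.746825 + 0.422090 = 6.98855.
P₄ = g₄ e^(−E₄/kT) / Z = 0.422090/6.98855 = 0.06040.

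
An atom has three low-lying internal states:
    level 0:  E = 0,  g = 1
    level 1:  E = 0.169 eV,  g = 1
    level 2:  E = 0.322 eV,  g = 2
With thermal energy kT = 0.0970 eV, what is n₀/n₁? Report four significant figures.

5.710

n₀/n₁ = (g₀/g₁) exp[−(E₀−E₁)/kT] = (1/1) × exp(−(-0.169 eV)/(0.0970 eV)) = (1/1) × exp(1.74227) = 5.710.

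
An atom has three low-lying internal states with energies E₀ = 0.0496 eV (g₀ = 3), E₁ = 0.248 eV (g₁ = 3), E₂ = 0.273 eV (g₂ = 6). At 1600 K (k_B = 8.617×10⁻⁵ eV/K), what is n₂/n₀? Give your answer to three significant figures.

k_BT = 8.617×10⁻⁵ × 1600 K = 0.13787 eV.
n₂/n₀ = (g₂/g₀) exp[−(E₂−E₀)/kT] = (6/3) × exp(−(0.2234 eV)/(0.13787 eV)) = (6/3) × exp(-1.6204) = 0.396.

0.396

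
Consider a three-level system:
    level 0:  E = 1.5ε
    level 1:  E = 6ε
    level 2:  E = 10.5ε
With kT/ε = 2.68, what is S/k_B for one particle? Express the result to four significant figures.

0.5521

Eᵢ/kT = 0.559701, 2.23881, 3.91791.
Z = Σ e^(−Eᵢ/kT) = e^(−0.559701) + e^(−2.23881) + e^(−3.91791) = 0.571380 + 0.106585 + 0.0198826 = 0.697848.
⟨E⟩ = Σ EᵢPᵢ = 2.44372 ε.
S/k_B = ln Z + ⟨E⟩/kT = ln(0.697848) + 2.44372/2.68 = -0.359754 + 0.911836 = 0.5521.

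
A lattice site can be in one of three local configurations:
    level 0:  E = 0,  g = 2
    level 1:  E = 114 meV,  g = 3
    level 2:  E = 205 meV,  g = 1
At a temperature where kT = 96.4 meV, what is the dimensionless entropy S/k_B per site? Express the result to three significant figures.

1.55

Eᵢ/kT = 0, 1.1826, 2.1266.
Z = Σ gᵢe^(−Eᵢ/kT) = 2·e^(−0) + 3·e^(−1.1826) + 1·e^(−2.1266) = 2.0000 + 0.91944 + 0.11924 = 3.0387.
⟨E⟩ = Σ EᵢPᵢ = 42.538 meV.
S/k_B = ln Z + ⟨E⟩/kT = ln(3.0387) + 42.538/96.4 = 1.1114 + 0.44127 = 1.55.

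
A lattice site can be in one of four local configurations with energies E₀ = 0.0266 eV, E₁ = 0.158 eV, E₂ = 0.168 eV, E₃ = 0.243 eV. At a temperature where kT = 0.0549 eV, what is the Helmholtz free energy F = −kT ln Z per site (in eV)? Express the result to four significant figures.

0.01720 eV

Eᵢ/kT = 0.484517, 2.87796, 3.06011, 4.42623.
Z = Σ e^(−Eᵢ/kT) = e^(−0.484517) + e^(−2.87796) + e^(−3.06011) + e^(−4.42623) = 0.615995 + 0.0562494 + 0.0468825 + 0.0119595 = 0.731086.
F = −kT ln Z = −0.0549 × ln(0.731086) = −0.0549 × -0.313224 = 0.01720 eV.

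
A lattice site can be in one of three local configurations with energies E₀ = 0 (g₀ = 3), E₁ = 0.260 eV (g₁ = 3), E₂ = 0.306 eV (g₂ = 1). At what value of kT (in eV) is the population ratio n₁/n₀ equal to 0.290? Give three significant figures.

n₁/n₀ = (g₁/g₀) exp[−(E₁−E₀)/kT] = 0.290.
⇒ (E₁−E₀)/kT = ln((3/3)/0.290) = ln(3.4483) = 1.2379.
kT = 0.260 eV / 1.2379 = 0.210 eV.

0.210 eV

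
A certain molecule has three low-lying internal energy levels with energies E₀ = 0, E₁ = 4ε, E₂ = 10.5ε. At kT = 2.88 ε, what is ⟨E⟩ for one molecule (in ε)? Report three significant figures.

0.997 ε

Eᵢ/kT = 0, 1.3889, 3.6458.
Z = Σ e^(−Eᵢ/kT) = e^(−0) + e^(−1.3889) + e^(−3.6458) = 1.0000 + 0.24935 + 0.026101 = 1.2755.
⟨E⟩ = Σ Eᵢ e^(−Eᵢ/kT) / Z = (0·1.0000 + 4·0.24935 + 10.5·0.026101) / 1.2755 = 0.997 ε.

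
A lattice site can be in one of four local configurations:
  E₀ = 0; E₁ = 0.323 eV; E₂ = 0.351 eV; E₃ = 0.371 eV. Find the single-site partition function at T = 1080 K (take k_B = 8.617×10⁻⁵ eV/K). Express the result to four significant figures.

Z = 1.073

k_BT = 8.617×10⁻⁵ × 1080 K = 0.0930636 eV.
Eᵢ/kT = 0, 3.47074, 3.77161, 3.98652.
Z = Σ e^(−Eᵢ/kT) = e^(−0) + e^(−3.47074) + e^(−3.77161) + e^(−3.98652) = 1.00000 + 0.0310940 + 0.0230150 + 0.0185642 = 1.07267.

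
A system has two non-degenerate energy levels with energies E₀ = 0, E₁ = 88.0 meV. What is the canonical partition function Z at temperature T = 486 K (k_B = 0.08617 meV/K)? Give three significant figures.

k_BT = 0.08617 × 486 K = 41.879 meV.
Eᵢ/kT = 0, 2.1013.
Z = Σ e^(−Eᵢ/kT) = e^(−0) + e^(−2.1013) = 1.0000 + 0.12230 = 1.1223.

Z = 1.12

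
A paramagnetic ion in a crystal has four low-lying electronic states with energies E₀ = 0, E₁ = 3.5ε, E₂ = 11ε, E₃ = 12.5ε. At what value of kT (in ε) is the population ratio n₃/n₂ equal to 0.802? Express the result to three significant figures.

n₃/n₂ = exp[−(E₃−E₂)/kT] = 0.802.
⇒ (E₃−E₂)/kT = ln(1/0.802) = ln(1.2469) = 0.22066.
kT = 1.5ε / 0.22066 = 6.80 ε.

6.80 ε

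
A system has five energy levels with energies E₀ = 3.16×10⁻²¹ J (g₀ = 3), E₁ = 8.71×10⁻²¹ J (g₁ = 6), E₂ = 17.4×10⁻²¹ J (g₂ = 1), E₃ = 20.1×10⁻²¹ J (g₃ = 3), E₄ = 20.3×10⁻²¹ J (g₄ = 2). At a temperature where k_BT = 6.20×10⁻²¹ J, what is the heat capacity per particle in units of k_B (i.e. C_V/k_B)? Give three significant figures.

0.520

Eᵢ/kT = 0.50968, 1.4048, 2.8065, 3.2419, 3.2742.
Z = Σ gᵢe^(−Eᵢ/kT) = 3·e^(−0.50968) + 6·e^(−1.4048) + 1·e^(−2.8065) + 3·e^(−3.2419) + 2·e^(−3.2742) = 1.8021 + 1.4725 + 0.060416 + 0.11727 + 0.075694 = 3.5280.
⟨E⟩ = 6.6511, ⟨E²⟩ = 64.220.
C_V/k_B = (⟨E²⟩ − ⟨E⟩²)/(kT)² = (64.220 − 44.237)/38.440 = 0.520.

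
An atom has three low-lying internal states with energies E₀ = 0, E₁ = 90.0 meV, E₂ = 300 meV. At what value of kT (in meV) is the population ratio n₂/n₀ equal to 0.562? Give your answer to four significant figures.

n₂/n₀ = exp[−(E₂−E₀)/kT] = 0.562.
⇒ (E₂−E₀)/kT = ln(1/0.562) = ln(1.77936) = 0.576254.
kT = 300 meV / 0.576254 = 520.6 meV.

520.6 meV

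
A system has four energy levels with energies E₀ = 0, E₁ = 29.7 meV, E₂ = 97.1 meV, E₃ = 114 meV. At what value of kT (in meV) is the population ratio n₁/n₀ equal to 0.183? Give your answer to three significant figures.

17.5 meV

n₁/n₀ = exp[−(E₁−E₀)/kT] = 0.183.
⇒ (E₁−E₀)/kT = ln(1/0.183) = ln(5.4645) = 1.6983.
kT = 29.7 meV / 1.6983 = 17.5 meV.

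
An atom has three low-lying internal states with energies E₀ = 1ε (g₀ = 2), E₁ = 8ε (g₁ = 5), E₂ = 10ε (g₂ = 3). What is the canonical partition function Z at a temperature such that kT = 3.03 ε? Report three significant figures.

Z = 1.91

Eᵢ/kT = 0.33003, 2.6403, 3.3003.
Z = Σ gᵢe^(−Eᵢ/kT) = 2·e^(−0.33003) + 5·e^(−2.6403) + 3·e^(−3.3003) = 1.4378 + 0.35670 + 0.11062 = 1.9051.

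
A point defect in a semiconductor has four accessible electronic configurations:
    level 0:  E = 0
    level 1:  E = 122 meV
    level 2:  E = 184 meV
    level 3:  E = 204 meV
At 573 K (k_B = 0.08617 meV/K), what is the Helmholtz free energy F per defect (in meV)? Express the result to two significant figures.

k_BT = 0.08617 × 573 K = 49.38 meV.
Eᵢ/kT = 0, 2.471, 3.726, 4.131.
Z = Σ e^(−Eᵢ/kT) = e^(−0) + e^(−2.471) + e^(−3.726) + e^(−4.131) = 1.000 + 0.08450 + 0.02409 + 0.01607 = 1.125.
F = −kT ln Z = −49.38 × ln(1.125) = −49.38 × 0.1178 = -5.8 meV.

-5.8 meV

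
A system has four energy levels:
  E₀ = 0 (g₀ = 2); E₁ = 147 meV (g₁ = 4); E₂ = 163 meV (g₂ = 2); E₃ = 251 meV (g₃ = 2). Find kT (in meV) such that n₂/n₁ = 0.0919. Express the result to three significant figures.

9.45 meV

n₂/n₁ = (g₂/g₁) exp[−(E₂−E₁)/kT] = 0.0919.
⇒ (E₂−E₁)/kT = ln((2/4)/0.0919) = ln(5.4407) = 1.6939.
kT = 16 meV / 1.6939 = 9.45 meV.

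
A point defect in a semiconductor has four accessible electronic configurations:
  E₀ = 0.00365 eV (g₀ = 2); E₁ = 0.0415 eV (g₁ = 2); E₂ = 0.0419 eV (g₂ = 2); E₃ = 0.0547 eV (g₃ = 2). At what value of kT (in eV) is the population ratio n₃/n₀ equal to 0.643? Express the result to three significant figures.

0.116 eV

n₃/n₀ = (g₃/g₀) exp[−(E₃−E₀)/kT] = 0.643.
⇒ (E₃−E₀)/kT = ln((2/2)/0.643) = ln(1.5552) = 0.44160.
kT = 0.05105 eV / 0.44160 = 0.116 eV.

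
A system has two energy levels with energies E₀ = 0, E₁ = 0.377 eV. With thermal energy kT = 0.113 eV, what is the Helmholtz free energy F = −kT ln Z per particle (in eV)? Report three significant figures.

-0.00395 eV

Eᵢ/kT = 0, 3.3363.
Z = Σ e^(−Eᵢ/kT) = e^(−0) + e^(−3.3363) = 1.0000 + 0.035568 = 1.0356.
F = −kT ln Z = −0.113 × ln(1.0356) = −0.113 × 0.034981 = -0.00395 eV.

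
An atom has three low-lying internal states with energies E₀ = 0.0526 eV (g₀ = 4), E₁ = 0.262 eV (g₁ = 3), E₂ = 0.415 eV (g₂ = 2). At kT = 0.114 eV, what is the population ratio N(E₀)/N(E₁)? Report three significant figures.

n₀/n₁ = (g₀/g₁) exp[−(E₀−E₁)/kT] = (4/3) × exp(−(-0.2094 eV)/(0.114 eV)) = (4/3) × exp(1.8368) = 8.37.

8.37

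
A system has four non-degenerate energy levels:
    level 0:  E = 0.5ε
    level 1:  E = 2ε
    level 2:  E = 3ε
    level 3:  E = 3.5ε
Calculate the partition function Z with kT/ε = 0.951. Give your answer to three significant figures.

Z = 0.781

Eᵢ/kT = 0.52576, 2.1030, 3.1546, 3.6803.
Z = Σ e^(−Eᵢ/kT) = e^(−0.52576) + e^(−2.1030) + e^(−3.1546) + e^(−3.6803) = 0.59111 + 0.12209 + 0.042655 + 0.025215 = 0.78107.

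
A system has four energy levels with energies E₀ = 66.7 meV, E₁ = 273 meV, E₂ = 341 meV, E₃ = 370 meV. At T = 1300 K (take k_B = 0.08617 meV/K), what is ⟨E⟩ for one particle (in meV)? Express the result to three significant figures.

125 meV

k_BT = 0.08617 × 1300 K = 112.02 meV.
Eᵢ/kT = 0.59543, 2.4371, 3.0441, 3.3030.
Z = Σ e^(−Eᵢ/kT) = e^(−0.59543) + e^(−2.4371) + e^(−3.0441) + e^(−3.3030) = 0.55133 + 0.087414 + 0.047639 + 0.036773 = 0.72316.
⟨E⟩ = Σ Eᵢ e^(−Eᵢ/kT) / Z = (66.7·0.55133 + 273·0.087414 + 341·0.047639 + 370·0.036773) / 0.72316 = 125 meV.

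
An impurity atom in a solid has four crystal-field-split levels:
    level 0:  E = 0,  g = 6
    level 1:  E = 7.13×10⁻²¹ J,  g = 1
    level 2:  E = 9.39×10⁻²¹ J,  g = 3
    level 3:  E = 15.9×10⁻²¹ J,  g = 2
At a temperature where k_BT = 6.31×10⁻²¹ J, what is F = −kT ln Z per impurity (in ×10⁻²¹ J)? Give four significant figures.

-12.42 ×10⁻²¹ J

Eᵢ/kT = 0, 1.12995, 1.48811, 2.51981.
Z = Σ gᵢe^(−Eᵢ/kT) = 6·e^(−0) + 1·e^(−1.12995) + 3·e^(−1.48811) + 2·e^(−2.51981) = 6.00000 + 0.323049 + 0.677397 + 0.160950 = 7.16140.
F = −kT ln Z = −6.31 × ln(7.16140) = −6.31 × 1.96871 = -12.42 ×10⁻²¹ J.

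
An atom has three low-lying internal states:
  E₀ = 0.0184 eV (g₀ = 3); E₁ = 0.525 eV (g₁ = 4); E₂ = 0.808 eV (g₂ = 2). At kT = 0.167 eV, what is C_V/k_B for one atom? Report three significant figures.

0.632

Eᵢ/kT = 0.11018, 3.1437, 4.8383.
Z = Σ gᵢe^(−Eᵢ/kT) = 3·e^(−0.11018) + 4·e^(−3.1437) + 2·e^(−4.8383) = 2.6870 + 0.17249 + 0.015841 = 2.8753.
⟨E⟩ = 0.053141 eV, ⟨E²⟩ = 0.020448 eV².
C_V/k_B = (⟨E²⟩ − ⟨E⟩²)/(kT)² = (0.020448 − 0.0028240)/0.027889 = 0.632.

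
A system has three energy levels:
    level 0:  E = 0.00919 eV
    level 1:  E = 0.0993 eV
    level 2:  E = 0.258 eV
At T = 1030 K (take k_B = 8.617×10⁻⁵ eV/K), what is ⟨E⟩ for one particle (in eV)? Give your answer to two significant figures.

k_BT = 8.617×10⁻⁵ × 1030 K = 0.08876 eV.
Eᵢ/kT = 0.1035, 1.119, 2.907.
Z = Σ e^(−Eᵢ/kT) = e^(−0.1035) + e^(−1.119) + e^(−2.907) = 0.9017 + 0.3266 + 0.05464 = 1.283.
⟨E⟩ = Σ Eᵢ e^(−Eᵢ/kT) / Z = (0.00919·0.9017 + 0.0993·0.3266 + 0.258·0.05464) / 1.283 = 0.043 eV.

0.043 eV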